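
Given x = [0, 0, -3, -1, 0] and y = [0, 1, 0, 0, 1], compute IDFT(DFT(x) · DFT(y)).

(x ⊛ y)[n] = Σ(m=0 to 4) x[m] · y[(n-m) mod 5]

Computing each output sample:
(x ⊛ y)[0] = 0
(x ⊛ y)[1] = -3
(x ⊛ y)[2] = -1
(x ⊛ y)[3] = -3
(x ⊛ y)[4] = -1

x ⊛ y = [0, -3, -1, -3, -1]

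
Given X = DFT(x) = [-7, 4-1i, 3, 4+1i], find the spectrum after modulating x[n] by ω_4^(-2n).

Modulation property: DFT(ω_4^(-2n)·x[n]) = X[(k-2) mod 4], so circularly shift X by 2 positions.

X[k-2] = [3, 4+1i, -7, 4-1i]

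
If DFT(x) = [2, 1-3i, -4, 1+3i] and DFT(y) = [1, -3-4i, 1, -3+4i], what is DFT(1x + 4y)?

By linearity: DFT(1x + 4y) = 1·DFT(x) + 4·DFT(y)
= 1·[2, 1-3i, -4, 1+3i] + 4·[1, -3-4i, 1, -3+4i]

Computing element-wise:
Z[0] = 1·(2) + 4·(1) = 6
Z[1] = 1·(1-3i) + 4·(-3-4i) = -11-19i
Z[2] = 1·(-4) + 4·(1) = 0
Z[3] = 1·(1+3i) + 4·(-3+4i) = -11+19i

DFT(1x + 4y) = 1·X + 4·Y = [6, -11-19i, 0, -11+19i]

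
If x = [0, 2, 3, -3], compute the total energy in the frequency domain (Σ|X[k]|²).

Parseval: Σ|x[n]|² = (1/N)Σ|X[k]|², so Σ|X[k]|² = N·Σ|x[n]|² = 4·22.0000

Σ|X[k]|² = N·Σ|x[n]|² = 4·22.0000 = 88.0000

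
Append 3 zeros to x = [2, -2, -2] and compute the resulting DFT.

Original 3-point DFT: [-2, 4, 4]
Zero-padded 6-point DFT provides frequency interpolation.

DFT_6([x, 0, ...]) = [-2, 2.0000+3.4641i, 4, 2, 4, 2.0000-3.4641i]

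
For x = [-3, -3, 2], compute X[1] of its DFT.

X[1] = Σ(n=0 to 2) x[n] · ω_3^(1n) where ω_3 = e^(-2πi/3)
= (-3)·ω_3^0 + (-3)·ω_3^1 + (2)·ω_3^2

X[1] = -2.5000+4.3301i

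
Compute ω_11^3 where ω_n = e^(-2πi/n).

ω_11^3 = e^(-2πi·3/11)
= cos(-2π·3/11) + i·sin(-2π·3/11)
= cos(-6π/11) + i·sin(-6π/11)

ω_11^3 = cos(-6π/11) + i·sin(-6π/11) = -0.1423-0.9898i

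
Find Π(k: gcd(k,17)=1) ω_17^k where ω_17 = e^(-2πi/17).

The primitive 17th roots of unity are ω_17^k for k coprime to 17: k ∈ {1, 2, 3, 4, 5, 6, 7, 8, 9, 10, 11, 12, 13, 14, 15, 16}
Their product equals the constant term of the cyclotomic polynomial Φ_17(x) up to sign.
For n ≥ 3, the product of all primitive nth roots of unity is 1. (For n=1 it is 1; for n=2 it is -1.)

1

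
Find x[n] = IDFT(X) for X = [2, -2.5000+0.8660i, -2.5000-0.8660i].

x[n] = (1/3) Σ(k=0 to 2) X[k] · e^(2πikn/3)

Computing each x[n]:
x[0] = -1
x[1] = 1
x[2] = 2

x = [-1, 1, 2]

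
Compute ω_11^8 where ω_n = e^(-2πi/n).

ω_11^8 = e^(-2πi·8/11)
= cos(-2π·8/11) + i·sin(-2π·8/11)
= cos(-16π/11) + i·sin(-16π/11)

ω_11^8 = cos(-16π/11) + i·sin(-16π/11) = -0.1423+0.9898i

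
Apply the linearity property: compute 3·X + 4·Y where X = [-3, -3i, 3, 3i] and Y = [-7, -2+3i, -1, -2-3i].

By linearity: DFT(3x + 4y) = 3·DFT(x) + 4·DFT(y)
= 3·[-3, -3i, 3, 3i] + 4·[-7, -2+3i, -1, -2-3i]

Computing element-wise:
Z[0] = 3·(-3) + 4·(-7) = -37
Z[1] = 3·(-3i) + 4·(-2+3i) = -8+3i
Z[2] = 3·(3) + 4·(-1) = 5
Z[3] = 3·(3i) + 4·(-2-3i) = -8-3i

DFT(3x + 4y) = 3·X + 4·Y = [-37, -8+3i, 5, -8-3i]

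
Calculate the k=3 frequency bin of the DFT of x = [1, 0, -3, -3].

X[3] = Σ(n=0 to 3) x[n] · ω_4^(3n) where ω_4 = e^(-2πi/4)
= (1)·ω_4^0 + (0)·ω_4^3 + (-3)·ω_4^6 + (-3)·ω_4^9

X[3] = 4+3i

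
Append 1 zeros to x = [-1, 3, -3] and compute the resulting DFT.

Original 3-point DFT: [-1, -1.0000-5.1962i, -1.0000+5.1962i]
Zero-padded 4-point DFT provides frequency interpolation.

DFT_4([x, 0, ...]) = [-1, 2-3i, -7, 2+3i]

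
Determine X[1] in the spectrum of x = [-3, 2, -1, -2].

X[1] = Σ(n=0 to 3) x[n] · ω_4^(1n) where ω_4 = e^(-2πi/4)
= (-3)·ω_4^0 + (2)·ω_4^1 + (-1)·ω_4^2 + (-2)·ω_4^3

X[1] = -2-4i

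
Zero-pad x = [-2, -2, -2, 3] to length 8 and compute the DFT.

Original 4-point DFT: [-3, 5i, -5, -5i]
Zero-padded 8-point DFT provides frequency interpolation.

DFT_8([x, 0, ...]) = [-3, -5.5355+1.2929i, 5i, 1.5355-2.7071i, -5, 1.5355+2.7071i, -5i, -5.5355-1.2929i]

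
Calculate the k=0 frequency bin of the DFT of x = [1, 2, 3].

X[0] = Σ(n=0 to 2) x[n] · ω_3^0 = Σ x[n]
= (1) + (2) + (3)

X[0] = 6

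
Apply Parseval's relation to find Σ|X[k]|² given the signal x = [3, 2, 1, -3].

Parseval: Σ|x[n]|² = (1/N)Σ|X[k]|², so Σ|X[k]|² = N·Σ|x[n]|² = 4·23.0000

Σ|X[k]|² = N·Σ|x[n]|² = 4·23.0000 = 92.0000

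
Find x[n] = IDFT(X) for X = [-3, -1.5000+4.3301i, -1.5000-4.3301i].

x[n] = (1/3) Σ(k=0 to 2) X[k] · e^(2πikn/3)

Computing each x[n]:
x[0] = -2
x[1] = -3
x[2] = 2

x = [-2, -3, 2]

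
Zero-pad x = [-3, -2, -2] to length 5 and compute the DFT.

Original 3-point DFT: [-7, -1, -1]
Zero-padded 5-point DFT provides frequency interpolation.

DFT_5([x, 0, ...]) = [-7, -2.0000+3.0777i, -2.0000-0.7265i, -2.0000+0.7265i, -2.0000-3.0777i]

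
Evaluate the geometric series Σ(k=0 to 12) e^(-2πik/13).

Sum of all nth roots of unity equals 0 for n > 1 (geometric series with r ≠ 1).

0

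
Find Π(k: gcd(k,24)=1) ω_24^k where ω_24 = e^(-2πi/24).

The primitive 24th roots of unity are ω_24^k for k coprime to 24: k ∈ {1, 5, 7, 11, 13, 17, 19, 23}
Their product equals the constant term of the cyclotomic polynomial Φ_24(x) up to sign.
For n ≥ 3, the product of all primitive nth roots of unity is 1. (For n=1 it is 1; for n=2 it is -1.)

1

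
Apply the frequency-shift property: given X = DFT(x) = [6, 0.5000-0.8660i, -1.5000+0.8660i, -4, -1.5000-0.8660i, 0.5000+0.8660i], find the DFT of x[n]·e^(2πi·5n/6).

Modulation property: DFT(ω_6^(-5n)·x[n]) = X[(k-5) mod 6], so circularly shift X by 5 positions.

X[k-5] = [0.5000-0.8660i, -1.5000+0.8660i, -4, -1.5000-0.8660i, 0.5000+0.8660i, 6]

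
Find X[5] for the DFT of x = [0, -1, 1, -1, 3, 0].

X[5] = Σ(n=0 to 5) x[n] · ω_6^(5n) where ω_6 = e^(-2πi/6)
= (0)·ω_6^0 + (-1)·ω_6^5 + (1)·ω_6^10 + (-1)·ω_6^15 + (3)·ω_6^20 + (0)·ω_6^25

X[5] = -1.5000-2.5981i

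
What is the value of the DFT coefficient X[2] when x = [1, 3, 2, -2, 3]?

X[2] = Σ(n=0 to 4) x[n] · ω_5^(2n) where ω_5 = e^(-2πi/5)
= (1)·ω_5^0 + (3)·ω_5^2 + (2)·ω_5^4 + (-2)·ω_5^6 + (3)·ω_5^8

X[2] = -3.8541+3.8042i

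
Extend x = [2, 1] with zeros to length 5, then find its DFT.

Original 2-point DFT: [3, 1]
Zero-padded 5-point DFT provides frequency interpolation.

DFT_5([x, 0, ...]) = [3, 2.3090-0.9511i, 1.1910-0.5878i, 1.1910+0.5878i, 2.3090+0.9511i]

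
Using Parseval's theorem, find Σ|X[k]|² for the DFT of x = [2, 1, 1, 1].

Parseval: Σ|x[n]|² = (1/N)Σ|X[k]|², so Σ|X[k]|² = N·Σ|x[n]|² = 4·7.0000

Σ|X[k]|² = N·Σ|x[n]|² = 4·7.0000 = 28.0000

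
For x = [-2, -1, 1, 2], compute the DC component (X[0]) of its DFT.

X[0] = Σ(n=0 to 3) x[n] · ω_4^0 = Σ x[n]
= (-2) + (-1) + (1) + (2)

X[0] = 0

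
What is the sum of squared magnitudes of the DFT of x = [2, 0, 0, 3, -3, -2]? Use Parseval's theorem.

Parseval: Σ|x[n]|² = (1/N)Σ|X[k]|², so Σ|X[k]|² = N·Σ|x[n]|² = 6·26.0000

Σ|X[k]|² = N·Σ|x[n]|² = 6·26.0000 = 156.0000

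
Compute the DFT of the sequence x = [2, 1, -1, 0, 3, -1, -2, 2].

X[k] = Σ(n=0 to 7) x[n] · ω_8^(nk)
where ω_8 = e^(-2πi/8)

Computing each X[k]:
X[0] = 4
X[1] = 1.8284-1.0000i
X[2] = 8+2i
X[3] = -3.8284+1.0000i
X[4] = 0
X[5] = -3.8284-1.0000i
X[6] = 8-2i
X[7] = 1.8284+1.0000i

X = [4, 1.8284-1.0000i, 8+2i, -3.8284+1.0000i, 0, -3.8284-1.0000i, 8-2i, 1.8284+1.0000i]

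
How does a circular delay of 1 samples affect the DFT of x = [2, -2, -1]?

Time shift by 1: X_shifted[k] = ω_3^(1k) · X[k]
Shifted x = [-1, 2, -2]

DFT(x[n-1]) = [-1, -1.0000-3.4641i, -1.0000+3.4641i]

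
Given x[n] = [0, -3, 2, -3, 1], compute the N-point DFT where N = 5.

X[k] = Σ(n=0 to 4) x[n] · ω_5^(nk)
where ω_5 = e^(-2πi/5)

Computing each X[k]:
X[0] = -3
X[1] = 0.1910+0.8653i
X[2] = 1.3090+7.1064i
X[3] = 1.3090-7.1064i
X[4] = 0.1910-0.8653i

X = [-3, 0.1910+0.8653i, 1.3090+7.1064i, 1.3090-7.1064i, 0.1910-0.8653i]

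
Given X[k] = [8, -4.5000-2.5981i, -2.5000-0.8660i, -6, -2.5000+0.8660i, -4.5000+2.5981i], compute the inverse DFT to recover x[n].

x[n] = (1/6) Σ(k=0 to 5) X[k] · e^(2πikn/6)

Computing each x[n]:
x[0] = -2
x[1] = 3
x[2] = 2
x[3] = 3
x[4] = 1
x[5] = 1

x = [-2, 3, 2, 3, 1, 1]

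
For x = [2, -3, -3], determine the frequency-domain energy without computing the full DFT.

Parseval: Σ|x[n]|² = (1/N)Σ|X[k]|², so Σ|X[k]|² = N·Σ|x[n]|² = 3·22.0000

Σ|X[k]|² = N·Σ|x[n]|² = 3·22.0000 = 66.0000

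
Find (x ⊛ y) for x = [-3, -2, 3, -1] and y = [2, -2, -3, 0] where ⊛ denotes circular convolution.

(x ⊛ y)[n] = Σ(m=0 to 3) x[m] · y[(n-m) mod 4]

Computing each output sample:
(x ⊛ y)[0] = -13
(x ⊛ y)[1] = 5
(x ⊛ y)[2] = 19
(x ⊛ y)[3] = -2

x ⊛ y = [-13, 5, 19, -2]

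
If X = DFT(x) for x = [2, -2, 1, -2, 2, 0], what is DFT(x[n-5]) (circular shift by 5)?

Time shift by 5: X_shifted[k] = ω_6^(5k) · X[k]
Shifted x = [-2, 1, -2, 2, 0, 2]

DFT(x[n-5]) = [1, -1.5000+2.5981i, -0.5000-0.8660i, -9, -0.5000+0.8660i, -1.5000-2.5981i]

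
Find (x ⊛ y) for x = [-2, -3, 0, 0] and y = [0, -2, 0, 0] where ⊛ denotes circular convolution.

(x ⊛ y)[n] = Σ(m=0 to 3) x[m] · y[(n-m) mod 4]

Computing each output sample:
(x ⊛ y)[0] = 0
(x ⊛ y)[1] = 4
(x ⊛ y)[2] = 6
(x ⊛ y)[3] = 0

x ⊛ y = [0, 4, 6, 0]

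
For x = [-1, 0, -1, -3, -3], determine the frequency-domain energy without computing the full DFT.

Parseval: Σ|x[n]|² = (1/N)Σ|X[k]|², so Σ|X[k]|² = N·Σ|x[n]|² = 5·20.0000

Σ|X[k]|² = N·Σ|x[n]|² = 5·20.0000 = 100.0000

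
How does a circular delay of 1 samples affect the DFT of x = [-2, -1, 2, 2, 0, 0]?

Time shift by 1: X_shifted[k] = ω_6^(1k) · X[k]
Shifted x = [0, -2, -1, 2, 2, 0]

DFT(x[n-1]) = [1, -3.5000+4.3301i, 2.5000-0.8660i, 1, 2.5000+0.8660i, -3.5000-4.3301i]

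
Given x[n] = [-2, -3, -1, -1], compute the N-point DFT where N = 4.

X[k] = Σ(n=0 to 3) x[n] · ω_4^(nk)
where ω_4 = e^(-2πi/4)

Computing each X[k]:
X[0] = -7
X[1] = -1+2i
X[2] = 1
X[3] = -1-2i

X = [-7, -1+2i, 1, -1-2i]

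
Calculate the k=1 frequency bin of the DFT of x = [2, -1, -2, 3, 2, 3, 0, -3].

X[1] = Σ(n=0 to 7) x[n] · ω_8^(1n) where ω_8 = e^(-2πi/8)
= (2)·ω_8^0 + (-1)·ω_8^1 + (-2)·ω_8^2 + (3)·ω_8^3 + (2)·ω_8^4 + (3)·ω_8^5 + (0)·ω_8^6 + (-3)·ω_8^7

X[1] = -7.0711+0.5858i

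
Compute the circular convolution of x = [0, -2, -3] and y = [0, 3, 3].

(x ⊛ y)[n] = Σ(m=0 to 2) x[m] · y[(n-m) mod 3]

Computing each output sample:
(x ⊛ y)[0] = -15
(x ⊛ y)[1] = -9
(x ⊛ y)[2] = -6

x ⊛ y = [-15, -9, -6]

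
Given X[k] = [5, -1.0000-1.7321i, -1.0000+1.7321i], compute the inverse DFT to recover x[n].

x[n] = (1/3) Σ(k=0 to 2) X[k] · e^(2πikn/3)

Computing each x[n]:
x[0] = 1
x[1] = 3
x[2] = 1

x = [1, 3, 1]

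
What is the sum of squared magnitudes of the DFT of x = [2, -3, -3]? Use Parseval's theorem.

Parseval: Σ|x[n]|² = (1/N)Σ|X[k]|², so Σ|X[k]|² = N·Σ|x[n]|² = 3·22.0000

Σ|X[k]|² = N·Σ|x[n]|² = 3·22.0000 = 66.0000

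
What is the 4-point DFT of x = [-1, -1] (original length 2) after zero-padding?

Original 2-point DFT: [-2, 0]
Zero-padded 4-point DFT provides frequency interpolation.

DFT_4([x, 0, ...]) = [-2, -1+1i, 0, -1-1i]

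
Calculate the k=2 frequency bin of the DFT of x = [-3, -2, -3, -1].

X[2] = Σ(n=0 to 3) x[n] · ω_4^(2n) where ω_4 = e^(-2πi/4)
= (-3)·ω_4^0 + (-2)·ω_4^2 + (-3)·ω_4^4 + (-1)·ω_4^6

X[2] = -3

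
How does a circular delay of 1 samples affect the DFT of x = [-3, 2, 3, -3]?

Time shift by 1: X_shifted[k] = ω_4^(1k) · X[k]
Shifted x = [-3, -3, 2, 3]

DFT(x[n-1]) = [-1, -5+6i, -1, -5-6i]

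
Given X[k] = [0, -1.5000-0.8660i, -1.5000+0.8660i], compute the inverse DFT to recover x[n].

x[n] = (1/3) Σ(k=0 to 2) X[k] · e^(2πikn/3)

Computing each x[n]:
x[0] = -1
x[1] = 1
x[2] = 0

x = [-1, 1, 0]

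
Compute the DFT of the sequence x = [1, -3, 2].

X[k] = Σ(n=0 to 2) x[n] · ω_3^(nk)
where ω_3 = e^(-2πi/3)

Computing each X[k]:
X[0] = 0
X[1] = 1.5000+4.3301i
X[2] = 1.5000-4.3301i

X = [0, 1.5000+4.3301i, 1.5000-4.3301i]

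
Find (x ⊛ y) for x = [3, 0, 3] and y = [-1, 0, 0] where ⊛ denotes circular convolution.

(x ⊛ y)[n] = Σ(m=0 to 2) x[m] · y[(n-m) mod 3]

Computing each output sample:
(x ⊛ y)[0] = -3
(x ⊛ y)[1] = 0
(x ⊛ y)[2] = -3

x ⊛ y = [-3, 0, -3]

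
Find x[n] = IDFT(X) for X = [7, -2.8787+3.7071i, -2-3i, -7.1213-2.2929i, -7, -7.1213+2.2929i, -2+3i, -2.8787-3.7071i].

x[n] = (1/8) Σ(k=0 to 7) X[k] · e^(2πikn/8)

Computing each x[n]:
x[0] = -3
x[1] = 3
x[2] = -1
x[3] = 0
x[4] = 2
x[5] = 2
x[6] = 2
x[7] = 2

x = [-3, 3, -1, 0, 2, 2, 2, 2]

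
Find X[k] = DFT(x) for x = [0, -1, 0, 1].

X[k] = Σ(n=0 to 3) x[n] · ω_4^(nk)
where ω_4 = e^(-2πi/4)

Computing each X[k]:
X[0] = 0
X[1] = 2i
X[2] = 0
X[3] = -2i

X = [0, 2i, 0, -2i]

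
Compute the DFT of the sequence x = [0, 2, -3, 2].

X[k] = Σ(n=0 to 3) x[n] · ω_4^(nk)
where ω_4 = e^(-2πi/4)

Computing each X[k]:
X[0] = 1
X[1] = 3
X[2] = -7
X[3] = 3

X = [1, 3, -7, 3]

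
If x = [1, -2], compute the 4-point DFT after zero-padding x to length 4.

Original 2-point DFT: [-1, 3]
Zero-padded 4-point DFT provides frequency interpolation.

DFT_4([x, 0, ...]) = [-1, 1+2i, 3, 1-2i]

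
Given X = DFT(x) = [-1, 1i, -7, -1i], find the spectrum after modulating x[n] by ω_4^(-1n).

Modulation property: DFT(ω_4^(-1n)·x[n]) = X[(k-1) mod 4], so circularly shift X by 1 positions.

X[k-1] = [-1i, -1, 1i, -7]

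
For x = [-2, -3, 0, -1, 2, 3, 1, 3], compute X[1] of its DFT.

X[1] = Σ(n=0 to 7) x[n] · ω_8^(1n) where ω_8 = e^(-2πi/8)
= (-2)·ω_8^0 + (-3)·ω_8^1 + (0)·ω_8^2 + (-1)·ω_8^3 + (2)·ω_8^4 + (3)·ω_8^5 + (1)·ω_8^6 + (3)·ω_8^7

X[1] = -5.4142+8.0711i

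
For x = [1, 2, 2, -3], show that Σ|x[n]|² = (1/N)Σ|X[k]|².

Time domain:
Σ|x[n]|² = |1|² + |2|² + |2|² + |-3|² = 18.0000

Frequency domain:
(1/4)Σ|X[k]|² = (1/4)(|2|² + |-1-5i|² + |4|² + |-1+5i|²) = (1/4)·72.0000 = 18.0000

Both sides agree, confirming Parseval's theorem.

Σ|x[n]|² = (1/N)Σ|X[k]|² = 18.0000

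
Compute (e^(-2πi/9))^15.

Since ω_9^9 = 1, powers reduce modulo 9.
15 mod 9 = 6
So ω_9^15 = ω_9^6 = e^(-2πi·6/9)

ω_9^15 = ω_9^6 = -0.5000+0.8660i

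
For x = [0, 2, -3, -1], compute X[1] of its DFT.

X[1] = Σ(n=0 to 3) x[n] · ω_4^(1n) where ω_4 = e^(-2πi/4)
= (0)·ω_4^0 + (2)·ω_4^1 + (-3)·ω_4^2 + (-1)·ω_4^3

X[1] = 3-3i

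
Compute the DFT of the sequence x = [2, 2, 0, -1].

X[k] = Σ(n=0 to 3) x[n] · ω_4^(nk)
where ω_4 = e^(-2πi/4)

Computing each X[k]:
X[0] = 3
X[1] = 2-3i
X[2] = 1
X[3] = 2+3i

X = [3, 2-3i, 1, 2+3i]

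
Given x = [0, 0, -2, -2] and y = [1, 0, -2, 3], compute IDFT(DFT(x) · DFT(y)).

(x ⊛ y)[n] = Σ(m=0 to 3) x[m] · y[(n-m) mod 4]

Computing each output sample:
(x ⊛ y)[0] = 4
(x ⊛ y)[1] = -2
(x ⊛ y)[2] = -8
(x ⊛ y)[3] = -2

x ⊛ y = [4, -2, -8, -2]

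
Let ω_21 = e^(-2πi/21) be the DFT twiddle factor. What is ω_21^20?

ω_21^20 = e^(-2πi·20/21)
= cos(-2π·20/21) + i·sin(-2π·20/21)
= cos(-40π/21) + i·sin(-40π/21)

ω_21^20 = cos(-40π/21) + i·sin(-40π/21) = 0.9556+0.2948i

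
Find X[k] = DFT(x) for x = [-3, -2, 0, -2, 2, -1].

X[k] = Σ(n=0 to 5) x[n] · ω_6^(nk)
where ω_6 = e^(-2πi/6)

Computing each X[k]:
X[0] = -6
X[1] = -3.5000+2.5981i
X[2] = -4.5000-0.8660i
X[3] = 4
X[4] = -4.5000+0.8660i
X[5] = -3.5000-2.5981i

X = [-6, -3.5000+2.5981i, -4.5000-0.8660i, 4, -4.5000+0.8660i, -3.5000-2.5981i]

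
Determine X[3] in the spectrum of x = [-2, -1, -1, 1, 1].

X[3] = Σ(n=0 to 4) x[n] · ω_5^(3n) where ω_5 = e^(-2πi/5)
= (-2)·ω_5^0 + (-1)·ω_5^3 + (-1)·ω_5^6 + (1)·ω_5^9 + (1)·ω_5^12

X[3] = -2.0000+0.7265i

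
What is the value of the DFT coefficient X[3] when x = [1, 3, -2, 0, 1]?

X[3] = Σ(n=0 to 4) x[n] · ω_5^(3n) where ω_5 = e^(-2πi/5)
= (1)·ω_5^0 + (3)·ω_5^3 + (-2)·ω_5^6 + (0)·ω_5^9 + (1)·ω_5^12

X[3] = -2.8541+3.0777i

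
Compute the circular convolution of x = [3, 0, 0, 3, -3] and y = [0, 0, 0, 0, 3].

(x ⊛ y)[n] = Σ(m=0 to 4) x[m] · y[(n-m) mod 5]

Computing each output sample:
(x ⊛ y)[0] = 0
(x ⊛ y)[1] = 0
(x ⊛ y)[2] = 9
(x ⊛ y)[3] = -9
(x ⊛ y)[4] = 9

x ⊛ y = [0, 0, 9, -9, 9]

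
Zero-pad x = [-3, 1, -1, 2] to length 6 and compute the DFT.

Original 4-point DFT: [-1, -2+1i, -7, -2-1i]
Zero-padded 6-point DFT provides frequency interpolation.

DFT_6([x, 0, ...]) = [-1, -4, -1.0000-1.7321i, -7, -1.0000+1.7321i, -4]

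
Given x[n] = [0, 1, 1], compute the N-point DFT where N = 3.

X[k] = Σ(n=0 to 2) x[n] · ω_3^(nk)
where ω_3 = e^(-2πi/3)

Computing each X[k]:
X[0] = 2
X[1] = -1
X[2] = -1

X = [2, -1, -1]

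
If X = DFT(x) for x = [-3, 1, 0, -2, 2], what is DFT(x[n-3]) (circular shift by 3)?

Time shift by 3: X_shifted[k] = ω_5^(3k) · X[k]
Shifted x = [0, -2, 2, -3, 1]

DFT(x[n-3]) = [-2, 0.5000-0.0858i, 0.5000+6.5186i, 0.5000-6.5186i, 0.5000+0.0858i]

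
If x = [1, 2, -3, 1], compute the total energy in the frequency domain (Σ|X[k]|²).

Parseval: Σ|x[n]|² = (1/N)Σ|X[k]|², so Σ|X[k]|² = N·Σ|x[n]|² = 4·15.0000

Σ|X[k]|² = N·Σ|x[n]|² = 4·15.0000 = 60.0000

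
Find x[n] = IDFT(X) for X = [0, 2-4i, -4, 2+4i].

x[n] = (1/4) Σ(k=0 to 3) X[k] · e^(2πikn/4)

Computing each x[n]:
x[0] = 0
x[1] = 3
x[2] = -2
x[3] = -1

x = [0, 3, -2, -1]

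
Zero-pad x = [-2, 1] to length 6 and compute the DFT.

Original 2-point DFT: [-1, -3]
Zero-padded 6-point DFT provides frequency interpolation.

DFT_6([x, 0, ...]) = [-1, -1.5000-0.8660i, -2.5000-0.8660i, -3, -2.5000+0.8660i, -1.5000+0.8660i]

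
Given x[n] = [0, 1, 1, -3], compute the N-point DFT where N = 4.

X[k] = Σ(n=0 to 3) x[n] · ω_4^(nk)
where ω_4 = e^(-2πi/4)

Computing each X[k]:
X[0] = -1
X[1] = -1-4i
X[2] = 3
X[3] = -1+4i

X = [-1, -1-4i, 3, -1+4i]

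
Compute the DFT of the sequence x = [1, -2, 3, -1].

X[k] = Σ(n=0 to 3) x[n] · ω_4^(nk)
where ω_4 = e^(-2πi/4)

Computing each X[k]:
X[0] = 1
X[1] = -2+1i
X[2] = 7
X[3] = -2-1i

X = [1, -2+1i, 7, -2-1i]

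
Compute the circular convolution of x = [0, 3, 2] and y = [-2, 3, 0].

(x ⊛ y)[n] = Σ(m=0 to 2) x[m] · y[(n-m) mod 3]

Computing each output sample:
(x ⊛ y)[0] = 6
(x ⊛ y)[1] = -6
(x ⊛ y)[2] = 5

x ⊛ y = [6, -6, 5]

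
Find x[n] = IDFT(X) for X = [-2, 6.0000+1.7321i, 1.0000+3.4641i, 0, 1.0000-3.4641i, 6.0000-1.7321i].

x[n] = (1/6) Σ(k=0 to 5) X[k] · e^(2πikn/6)

Computing each x[n]:
x[0] = 2
x[1] = -1
x[2] = -1
x[3] = -2
x[4] = -2
x[5] = 2

x = [2, -1, -1, -2, -2, 2]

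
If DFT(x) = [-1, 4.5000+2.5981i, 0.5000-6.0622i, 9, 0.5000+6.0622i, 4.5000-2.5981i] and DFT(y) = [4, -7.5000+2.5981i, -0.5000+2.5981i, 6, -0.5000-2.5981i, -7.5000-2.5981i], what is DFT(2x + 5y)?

By linearity: DFT(2x + 5y) = 2·DFT(x) + 5·DFT(y)
= 2·[-1, 4.5000+2.5981i, 0.5000-6.0622i, 9, 0.5000+6.0622i, 4.5000-2.5981i] + 5·[4, -7.5000+2.5981i, -0.5000+2.5981i, 6, -0.5000-2.5981i, -7.5000-2.5981i]

Computing element-wise:
Z[0] = 2·(-1) + 5·(4) = 18
Z[1] = 2·(4.5000+2.5981i) + 5·(-7.5000+2.5981i) = -28.5000+18.1867i
Z[2] = 2·(0.5000-6.0622i) + 5·(-0.5000+2.5981i) = -1.5000+0.8661i
Z[3] = 2·(9) + 5·(6) = 48
Z[4] = 2·(0.5000+6.0622i) + 5·(-0.5000-2.5981i) = -1.5000-0.8661i
Z[5] = 2·(4.5000-2.5981i) + 5·(-7.5000-2.5981i) = -28.5000-18.1867i

DFT(2x + 5y) = 2·X + 5·Y = [18, -28.5000+18.1867i, -1.5000+0.8661i, 48, -1.5000-0.8661i, -28.5000-18.1867i]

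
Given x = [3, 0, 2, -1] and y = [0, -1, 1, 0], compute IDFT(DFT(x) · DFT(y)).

(x ⊛ y)[n] = Σ(m=0 to 3) x[m] · y[(n-m) mod 4]

Computing each output sample:
(x ⊛ y)[0] = 3
(x ⊛ y)[1] = -4
(x ⊛ y)[2] = 3
(x ⊛ y)[3] = -2

x ⊛ y = [3, -4, 3, -2]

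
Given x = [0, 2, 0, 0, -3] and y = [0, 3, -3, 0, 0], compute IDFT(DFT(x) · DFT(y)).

(x ⊛ y)[n] = Σ(m=0 to 4) x[m] · y[(n-m) mod 5]

Computing each output sample:
(x ⊛ y)[0] = -9
(x ⊛ y)[1] = 9
(x ⊛ y)[2] = 6
(x ⊛ y)[3] = -6
(x ⊛ y)[4] = 0

x ⊛ y = [-9, 9, 6, -6, 0]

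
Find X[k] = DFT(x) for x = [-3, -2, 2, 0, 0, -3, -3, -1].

X[k] = Σ(n=0 to 7) x[n] · ω_8^(nk)
where ω_8 = e^(-2πi/8)

Computing each X[k]:
X[0] = -10
X[1] = -3.0000-6.4142i
X[2] = -2+4i
X[3] = -3.0000+3.5858i
X[4] = 2
X[5] = -3.0000-3.5858i
X[6] = -2-4i
X[7] = -3.0000+6.4142i

X = [-10, -3.0000-6.4142i, -2+4i, -3.0000+3.5858i, 2, -3.0000-3.5858i, -2-4i, -3.0000+6.4142i]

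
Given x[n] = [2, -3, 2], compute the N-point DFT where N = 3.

X[k] = Σ(n=0 to 2) x[n] · ω_3^(nk)
where ω_3 = e^(-2πi/3)

Computing each X[k]:
X[0] = 1
X[1] = 2.5000+4.3301i
X[2] = 2.5000-4.3301i

X = [1, 2.5000+4.3301i, 2.5000-4.3301i]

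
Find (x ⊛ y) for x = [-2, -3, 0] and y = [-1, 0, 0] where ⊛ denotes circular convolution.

(x ⊛ y)[n] = Σ(m=0 to 2) x[m] · y[(n-m) mod 3]

Computing each output sample:
(x ⊛ y)[0] = 2
(x ⊛ y)[1] = 3
(x ⊛ y)[2] = 0

x ⊛ y = [2, 3, 0]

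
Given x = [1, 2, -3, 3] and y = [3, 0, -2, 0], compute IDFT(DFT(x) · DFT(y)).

(x ⊛ y)[n] = Σ(m=0 to 3) x[m] · y[(n-m) mod 4]

Computing each output sample:
(x ⊛ y)[0] = 9
(x ⊛ y)[1] = 0
(x ⊛ y)[2] = -11
(x ⊛ y)[3] = 5

x ⊛ y = [9, 0, -11, 5]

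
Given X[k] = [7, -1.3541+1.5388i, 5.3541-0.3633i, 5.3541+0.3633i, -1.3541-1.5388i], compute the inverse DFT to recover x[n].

x[n] = (1/5) Σ(k=0 to 4) X[k] · e^(2πikn/5)

Computing each x[n]:
x[0] = 3
x[1] = -1
x[2] = 2
x[3] = 3
x[4] = 0

x = [3, -1, 2, 3, 0]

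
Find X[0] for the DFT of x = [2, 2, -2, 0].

X[0] = Σ(n=0 to 3) x[n] · ω_4^0 = Σ x[n]
= (2) + (2) + (-2) + (0)

X[0] = 2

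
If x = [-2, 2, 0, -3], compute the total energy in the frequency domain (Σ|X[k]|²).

Parseval: Σ|x[n]|² = (1/N)Σ|X[k]|², so Σ|X[k]|² = N·Σ|x[n]|² = 4·17.0000

Σ|X[k]|² = N·Σ|x[n]|² = 4·17.0000 = 68.0000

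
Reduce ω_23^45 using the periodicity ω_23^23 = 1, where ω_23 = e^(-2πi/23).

Since ω_23^23 = 1, powers reduce modulo 23.
45 mod 23 = 22
So ω_23^45 = ω_23^22 = e^(-2πi·22/23)

ω_23^45 = ω_23^22 = 0.9629+0.2698i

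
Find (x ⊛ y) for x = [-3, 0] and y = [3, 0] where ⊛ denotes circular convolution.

(x ⊛ y)[n] = Σ(m=0 to 1) x[m] · y[(n-m) mod 2]

Computing each output sample:
(x ⊛ y)[0] = -9
(x ⊛ y)[1] = 0

x ⊛ y = [-9, 0]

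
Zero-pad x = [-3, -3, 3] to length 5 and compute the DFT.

Original 3-point DFT: [-3, -3.0000+5.1962i, -3.0000-5.1962i]
Zero-padded 5-point DFT provides frequency interpolation.

DFT_5([x, 0, ...]) = [-3, -6.3541+1.0898i, 0.3541+4.6165i, 0.3541-4.6165i, -6.3541-1.0898i]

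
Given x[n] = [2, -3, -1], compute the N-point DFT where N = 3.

X[k] = Σ(n=0 to 2) x[n] · ω_3^(nk)
where ω_3 = e^(-2πi/3)

Computing each X[k]:
X[0] = -2
X[1] = 4.0000+1.7321i
X[2] = 4.0000-1.7321i

X = [-2, 4.0000+1.7321i, 4.0000-1.7321i]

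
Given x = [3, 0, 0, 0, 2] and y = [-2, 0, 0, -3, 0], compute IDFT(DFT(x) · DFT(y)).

(x ⊛ y)[n] = Σ(m=0 to 4) x[m] · y[(n-m) mod 5]

Computing each output sample:
(x ⊛ y)[0] = -6
(x ⊛ y)[1] = 0
(x ⊛ y)[2] = -6
(x ⊛ y)[3] = -9
(x ⊛ y)[4] = -4

x ⊛ y = [-6, 0, -6, -9, -4]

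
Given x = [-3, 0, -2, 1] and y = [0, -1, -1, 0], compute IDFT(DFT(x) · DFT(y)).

(x ⊛ y)[n] = Σ(m=0 to 3) x[m] · y[(n-m) mod 4]

Computing each output sample:
(x ⊛ y)[0] = 1
(x ⊛ y)[1] = 2
(x ⊛ y)[2] = 3
(x ⊛ y)[3] = 2

x ⊛ y = [1, 2, 3, 2]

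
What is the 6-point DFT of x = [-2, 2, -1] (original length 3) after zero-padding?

Original 3-point DFT: [-1, -2.5000-2.5981i, -2.5000+2.5981i]
Zero-padded 6-point DFT provides frequency interpolation.

DFT_6([x, 0, ...]) = [-1, -0.5000-0.8660i, -2.5000-2.5981i, -5, -2.5000+2.5981i, -0.5000+0.8660i]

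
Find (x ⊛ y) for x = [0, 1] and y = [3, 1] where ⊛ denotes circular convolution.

(x ⊛ y)[n] = Σ(m=0 to 1) x[m] · y[(n-m) mod 2]

Computing each output sample:
(x ⊛ y)[0] = 1
(x ⊛ y)[1] = 3

x ⊛ y = [1, 3]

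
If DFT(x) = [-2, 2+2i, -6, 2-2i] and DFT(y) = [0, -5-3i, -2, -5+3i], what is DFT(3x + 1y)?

By linearity: DFT(3x + 1y) = 3·DFT(x) + 1·DFT(y)
= 3·[-2, 2+2i, -6, 2-2i] + 1·[0, -5-3i, -2, -5+3i]

Computing element-wise:
Z[0] = 3·(-2) + 1·(0) = -6
Z[1] = 3·(2+2i) + 1·(-5-3i) = 1+3i
Z[2] = 3·(-6) + 1·(-2) = -20
Z[3] = 3·(2-2i) + 1·(-5+3i) = 1-3i

DFT(3x + 1y) = 3·X + 1·Y = [-6, 1+3i, -20, 1-3i]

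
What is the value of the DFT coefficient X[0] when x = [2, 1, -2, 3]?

X[0] = Σ(n=0 to 3) x[n] · ω_4^0 = Σ x[n]
= (2) + (1) + (-2) + (3)

X[0] = 4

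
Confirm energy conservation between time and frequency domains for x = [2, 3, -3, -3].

Time domain:
Σ|x[n]|² = |2|² + |3|² + |-3|² + |-3|² = 31.0000

Frequency domain:
(1/4)Σ|X[k]|² = (1/4)(|-1|² + |5-6i|² + |-1|² + |5+6i|²) = (1/4)·124.0000 = 31.0000

Both sides agree, confirming Parseval's theorem.

Σ|x[n]|² = (1/N)Σ|X[k]|² = 31.0000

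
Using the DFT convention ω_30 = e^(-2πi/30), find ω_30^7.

ω_30^7 = e^(-2πi·7/30)
= cos(-2π·7/30) + i·sin(-2π·7/30)
= cos(-14π/30) + i·sin(-14π/30)

ω_30^7 = cos(-14π/30) + i·sin(-14π/30) = 0.1045-0.9945i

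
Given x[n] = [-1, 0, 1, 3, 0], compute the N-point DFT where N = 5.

X[k] = Σ(n=0 to 4) x[n] · ω_5^(nk)
where ω_5 = e^(-2πi/5)

Computing each X[k]:
X[0] = 3
X[1] = -4.2361+1.1756i
X[2] = 0.2361-1.9021i
X[3] = 0.2361+1.9021i
X[4] = -4.2361-1.1756i

X = [3, -4.2361+1.1756i, 0.2361-1.9021i, 0.2361+1.9021i, -4.2361-1.1756i]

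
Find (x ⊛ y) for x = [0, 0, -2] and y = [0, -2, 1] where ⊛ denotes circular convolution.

(x ⊛ y)[n] = Σ(m=0 to 2) x[m] · y[(n-m) mod 3]

Computing each output sample:
(x ⊛ y)[0] = 4
(x ⊛ y)[1] = -2
(x ⊛ y)[2] = 0

x ⊛ y = [4, -2, 0]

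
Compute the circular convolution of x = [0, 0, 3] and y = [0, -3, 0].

(x ⊛ y)[n] = Σ(m=0 to 2) x[m] · y[(n-m) mod 3]

Computing each output sample:
(x ⊛ y)[0] = -9
(x ⊛ y)[1] = 0
(x ⊛ y)[2] = 0

x ⊛ y = [-9, 0, 0]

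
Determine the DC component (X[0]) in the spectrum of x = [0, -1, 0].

X[0] = Σ(n=0 to 2) x[n] · ω_3^0 = Σ x[n]
= (0) + (-1) + (0)

X[0] = -1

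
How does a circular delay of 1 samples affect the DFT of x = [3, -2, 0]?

Time shift by 1: X_shifted[k] = ω_3^(1k) · X[k]
Shifted x = [0, 3, -2]

DFT(x[n-1]) = [1, -0.5000-4.3301i, -0.5000+4.3301i]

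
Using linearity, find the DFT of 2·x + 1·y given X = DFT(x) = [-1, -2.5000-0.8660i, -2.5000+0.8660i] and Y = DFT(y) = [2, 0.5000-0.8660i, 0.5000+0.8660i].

By linearity: DFT(2x + 1y) = 2·DFT(x) + 1·DFT(y)
= 2·[-1, -2.5000-0.8660i, -2.5000+0.8660i] + 1·[2, 0.5000-0.8660i, 0.5000+0.8660i]

Computing element-wise:
Z[0] = 2·(-1) + 1·(2) = 0
Z[1] = 2·(-2.5000-0.8660i) + 1·(0.5000-0.8660i) = -4.5000-2.5980i
Z[2] = 2·(-2.5000+0.8660i) + 1·(0.5000+0.8660i) = -4.5000+2.5980i

DFT(2x + 1y) = 2·X + 1·Y = [0, -4.5000-2.5980i, -4.5000+2.5980i]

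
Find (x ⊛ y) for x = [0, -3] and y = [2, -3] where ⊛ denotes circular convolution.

(x ⊛ y)[n] = Σ(m=0 to 1) x[m] · y[(n-m) mod 2]

Computing each output sample:
(x ⊛ y)[0] = 9
(x ⊛ y)[1] = -6

x ⊛ y = [9, -6]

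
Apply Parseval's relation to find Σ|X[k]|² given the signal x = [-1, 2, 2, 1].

Parseval: Σ|x[n]|² = (1/N)Σ|X[k]|², so Σ|X[k]|² = N·Σ|x[n]|² = 4·10.0000

Σ|X[k]|² = N·Σ|x[n]|² = 4·10.0000 = 40.0000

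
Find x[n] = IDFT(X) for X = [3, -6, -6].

x[n] = (1/3) Σ(k=0 to 2) X[k] · e^(2πikn/3)

Computing each x[n]:
x[0] = -3
x[1] = 3
x[2] = 3

x = [-3, 3, 3]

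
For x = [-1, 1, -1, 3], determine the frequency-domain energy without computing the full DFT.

Parseval: Σ|x[n]|² = (1/N)Σ|X[k]|², so Σ|X[k]|² = N·Σ|x[n]|² = 4·12.0000

Σ|X[k]|² = N·Σ|x[n]|² = 4·12.0000 = 48.0000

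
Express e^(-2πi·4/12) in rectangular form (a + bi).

ω_12^4 = e^(-2πi·4/12)
= cos(-2π·4/12) + i·sin(-2π·4/12)
= cos(-8π/12) + i·sin(-8π/12)

ω_12^4 = cos(-8π/12) + i·sin(-8π/12) = -0.5000-0.8660i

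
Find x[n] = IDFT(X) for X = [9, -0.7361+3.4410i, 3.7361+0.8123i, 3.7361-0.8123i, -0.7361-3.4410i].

x[n] = (1/5) Σ(k=0 to 4) X[k] · e^(2πikn/5)

Computing each x[n]:
x[0] = 3
x[1] = -1
x[2] = 2
x[3] = 3
x[4] = 2

x = [3, -1, 2, 3, 2]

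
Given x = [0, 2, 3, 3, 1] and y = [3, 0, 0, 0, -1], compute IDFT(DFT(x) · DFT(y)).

(x ⊛ y)[n] = Σ(m=0 to 4) x[m] · y[(n-m) mod 5]

Computing each output sample:
(x ⊛ y)[0] = -2
(x ⊛ y)[1] = 3
(x ⊛ y)[2] = 6
(x ⊛ y)[3] = 8
(x ⊛ y)[4] = 3

x ⊛ y = [-2, 3, 6, 8, 3]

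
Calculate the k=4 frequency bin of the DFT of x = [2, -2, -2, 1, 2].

X[4] = Σ(n=0 to 4) x[n] · ω_5^(4n) where ω_5 = e^(-2πi/5)
= (2)·ω_5^0 + (-2)·ω_5^4 + (-2)·ω_5^8 + (1)·ω_5^12 + (2)·ω_5^16

X[4] = 2.8090-5.5676i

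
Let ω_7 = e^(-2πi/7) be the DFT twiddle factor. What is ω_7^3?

ω_7^3 = e^(-2πi·3/7)
= cos(-2π·3/7) + i·sin(-2π·3/7)
= cos(-6π/7) + i·sin(-6π/7)

ω_7^3 = cos(-6π/7) + i·sin(-6π/7) = -0.9010-0.4339i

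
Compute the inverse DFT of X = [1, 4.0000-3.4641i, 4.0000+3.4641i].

x[n] = (1/3) Σ(k=0 to 2) X[k] · e^(2πikn/3)

Computing each x[n]:
x[0] = 3
x[1] = 1
x[2] = -3

x = [3, 1, -3]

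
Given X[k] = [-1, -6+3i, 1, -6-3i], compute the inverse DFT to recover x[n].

x[n] = (1/4) Σ(k=0 to 3) X[k] · e^(2πikn/4)

Computing each x[n]:
x[0] = -3
x[1] = -2
x[2] = 3
x[3] = 1

x = [-3, -2, 3, 1]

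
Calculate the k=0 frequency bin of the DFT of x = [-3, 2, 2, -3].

X[0] = Σ(n=0 to 3) x[n] · ω_4^0 = Σ x[n]
= (-3) + (2) + (2) + (-3)

X[0] = -2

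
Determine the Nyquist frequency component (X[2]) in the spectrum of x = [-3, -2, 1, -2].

X[2] = Σ(n=0 to 3) x[n] · ω_4^(2n) where ω_4 = e^(-2πi/4)
= (-3)·ω_4^0 + (-2)·ω_4^2 + (1)·ω_4^4 + (-2)·ω_4^6

X[2] = 2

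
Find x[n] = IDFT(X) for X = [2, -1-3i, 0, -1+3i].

x[n] = (1/4) Σ(k=0 to 3) X[k] · e^(2πikn/4)

Computing each x[n]:
x[0] = 0
x[1] = 2
x[2] = 1
x[3] = -1

x = [0, 2, 1, -1]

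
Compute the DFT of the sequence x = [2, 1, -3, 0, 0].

X[k] = Σ(n=0 to 4) x[n] · ω_5^(nk)
where ω_5 = e^(-2πi/5)

Computing each X[k]:
X[0] = 0
X[1] = 4.7361+0.8123i
X[2] = 0.2639-3.4410i
X[3] = 0.2639+3.4410i
X[4] = 4.7361-0.8123i

X = [0, 4.7361+0.8123i, 0.2639-3.4410i, 0.2639+3.4410i, 4.7361-0.8123i]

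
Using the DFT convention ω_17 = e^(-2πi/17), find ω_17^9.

ω_17^9 = e^(-2πi·9/17)
= cos(-2π·9/17) + i·sin(-2π·9/17)
= cos(-18π/17) + i·sin(-18π/17)

ω_17^9 = cos(-18π/17) + i·sin(-18π/17) = -0.9830+0.1837i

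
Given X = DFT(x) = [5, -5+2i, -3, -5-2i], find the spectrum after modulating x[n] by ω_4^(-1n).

Modulation property: DFT(ω_4^(-1n)·x[n]) = X[(k-1) mod 4], so circularly shift X by 1 positions.

X[k-1] = [-5-2i, 5, -5+2i, -3]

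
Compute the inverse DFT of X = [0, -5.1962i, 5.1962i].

x[n] = (1/3) Σ(k=0 to 2) X[k] · e^(2πikn/3)

Computing each x[n]:
x[0] = 0
x[1] = 3
x[2] = -3

x = [0, 3, -3]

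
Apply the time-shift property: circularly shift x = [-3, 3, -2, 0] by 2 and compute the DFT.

Time shift by 2: X_shifted[k] = ω_4^(2k) · X[k]
Shifted x = [-2, 0, -3, 3]

DFT(x[n-2]) = [-2, 1+3i, -8, 1-3i]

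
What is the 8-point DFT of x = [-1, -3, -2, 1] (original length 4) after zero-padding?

Original 4-point DFT: [-5, 1+4i, -1, 1-4i]
Zero-padded 8-point DFT provides frequency interpolation.

DFT_8([x, 0, ...]) = [-5, -3.8284+3.4142i, 1+4i, 1.8284-0.5858i, -1, 1.8284+0.5858i, 1-4i, -3.8284-3.4142i]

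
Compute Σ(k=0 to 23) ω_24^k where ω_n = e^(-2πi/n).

Sum of all nth roots of unity equals 0 for n > 1 (geometric series with r ≠ 1).

0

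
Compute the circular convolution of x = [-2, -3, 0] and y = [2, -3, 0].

(x ⊛ y)[n] = Σ(m=0 to 2) x[m] · y[(n-m) mod 3]

Computing each output sample:
(x ⊛ y)[0] = -4
(x ⊛ y)[1] = 0
(x ⊛ y)[2] = 9

x ⊛ y = [-4, 0, 9]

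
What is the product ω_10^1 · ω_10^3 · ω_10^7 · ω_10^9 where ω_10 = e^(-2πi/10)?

The primitive 10th roots of unity are ω_10^k for k coprime to 10: k ∈ {1, 3, 7, 9}
Their product equals the constant term of the cyclotomic polynomial Φ_10(x) up to sign.
For n ≥ 3, the product of all primitive nth roots of unity is 1. (For n=1 it is 1; for n=2 it is -1.)

1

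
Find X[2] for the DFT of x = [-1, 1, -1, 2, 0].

X[2] = Σ(n=0 to 4) x[n] · ω_5^(2n) where ω_5 = e^(-2πi/5)
= (-1)·ω_5^0 + (1)·ω_5^2 + (-1)·ω_5^4 + (2)·ω_5^6 + (0)·ω_5^8

X[2] = -1.5000-3.4410i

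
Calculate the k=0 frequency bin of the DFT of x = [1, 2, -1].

X[0] = Σ(n=0 to 2) x[n] · ω_3^0 = Σ x[n]
= (1) + (2) + (-1)

X[0] = 2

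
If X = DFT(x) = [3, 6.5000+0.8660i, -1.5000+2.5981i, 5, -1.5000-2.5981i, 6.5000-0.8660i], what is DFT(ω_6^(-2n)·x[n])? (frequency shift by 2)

Modulation property: DFT(ω_6^(-2n)·x[n]) = X[(k-2) mod 6], so circularly shift X by 2 positions.

X[k-2] = [-1.5000-2.5981i, 6.5000-0.8660i, 3, 6.5000+0.8660i, -1.5000+2.5981i, 5]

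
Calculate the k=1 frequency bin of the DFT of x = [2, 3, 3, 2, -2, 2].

X[1] = Σ(n=0 to 5) x[n] · ω_6^(1n) where ω_6 = e^(-2πi/6)
= (2)·ω_6^0 + (3)·ω_6^1 + (3)·ω_6^2 + (2)·ω_6^3 + (-2)·ω_6^4 + (2)·ω_6^5

X[1] = 2.0000-5.1962i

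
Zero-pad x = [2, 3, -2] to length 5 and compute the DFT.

Original 3-point DFT: [3, 1.5000-4.3301i, 1.5000+4.3301i]
Zero-padded 5-point DFT provides frequency interpolation.

DFT_5([x, 0, ...]) = [3, 4.5451-1.6776i, -1.0451-3.6655i, -1.0451+3.6655i, 4.5451+1.6776i]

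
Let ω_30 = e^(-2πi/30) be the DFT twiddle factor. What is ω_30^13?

ω_30^13 = e^(-2πi·13/30)
= cos(-2π·13/30) + i·sin(-2π·13/30)
= cos(-26π/30) + i·sin(-26π/30)

ω_30^13 = cos(-26π/30) + i·sin(-26π/30) = -0.9135-0.4067i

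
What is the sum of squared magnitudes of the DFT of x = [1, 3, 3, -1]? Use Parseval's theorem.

Parseval: Σ|x[n]|² = (1/N)Σ|X[k]|², so Σ|X[k]|² = N·Σ|x[n]|² = 4·20.0000

Σ|X[k]|² = N·Σ|x[n]|² = 4·20.0000 = 80.0000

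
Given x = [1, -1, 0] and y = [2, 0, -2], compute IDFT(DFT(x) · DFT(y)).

(x ⊛ y)[n] = Σ(m=0 to 2) x[m] · y[(n-m) mod 3]

Computing each output sample:
(x ⊛ y)[0] = 4
(x ⊛ y)[1] = -2
(x ⊛ y)[2] = -2

x ⊛ y = [4, -2, -2]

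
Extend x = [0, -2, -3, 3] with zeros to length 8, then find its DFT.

Original 4-point DFT: [-2, 3+5i, -4, 3-5i]
Zero-padded 8-point DFT provides frequency interpolation.

DFT_8([x, 0, ...]) = [-2, -3.5355+2.2929i, 3+5i, 3.5355-3.7071i, -4, 3.5355+3.7071i, 3-5i, -3.5355-2.2929i]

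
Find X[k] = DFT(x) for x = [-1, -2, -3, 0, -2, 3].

X[k] = Σ(n=0 to 5) x[n] · ω_6^(nk)
where ω_6 = e^(-2πi/6)

Computing each X[k]:
X[0] = -5
X[1] = 2.0000+5.1962i
X[2] = 1.0000+3.4641i
X[3] = -7
X[4] = 1.0000-3.4641i
X[5] = 2.0000-5.1962i

X = [-5, 2.0000+5.1962i, 1.0000+3.4641i, -7, 1.0000-3.4641i, 2.0000-5.1962i]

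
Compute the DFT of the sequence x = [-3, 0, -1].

X[k] = Σ(n=0 to 2) x[n] · ω_3^(nk)
where ω_3 = e^(-2πi/3)

Computing each X[k]:
X[0] = -4
X[1] = -2.5000-0.8660i
X[2] = -2.5000+0.8660i

X = [-4, -2.5000-0.8660i, -2.5000+0.8660i]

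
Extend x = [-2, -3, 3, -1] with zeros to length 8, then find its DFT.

Original 4-point DFT: [-3, -5+2i, 5, -5-2i]
Zero-padded 8-point DFT provides frequency interpolation.

DFT_8([x, 0, ...]) = [-3, -3.4142-0.1716i, -5+2i, -0.5858+5.8284i, 5, -0.5858-5.8284i, -5-2i, -3.4142+0.1716i]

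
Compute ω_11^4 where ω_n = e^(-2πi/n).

ω_11^4 = e^(-2πi·4/11)
= cos(-2π·4/11) + i·sin(-2π·4/11)
= cos(-8π/11) + i·sin(-8π/11)

ω_11^4 = cos(-8π/11) + i·sin(-8π/11) = -0.6549-0.7557i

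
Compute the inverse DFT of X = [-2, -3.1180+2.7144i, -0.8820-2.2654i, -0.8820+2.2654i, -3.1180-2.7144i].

x[n] = (1/5) Σ(k=0 to 4) X[k] · e^(2πikn/5)

Computing each x[n]:
x[0] = -2
x[1] = -1
x[2] = -1
x[3] = 2
x[4] = 0

x = [-2, -1, -1, 2, 0]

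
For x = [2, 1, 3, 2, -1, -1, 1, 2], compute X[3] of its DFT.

X[3] = Σ(n=0 to 7) x[n] · ω_8^(3n) where ω_8 = e^(-2πi/8)
= (2)·ω_8^0 + (1)·ω_8^3 + (3)·ω_8^6 + (2)·ω_8^9 + (-1)·ω_8^12 + (-1)·ω_8^15 + (1)·ω_8^18 + (2)·ω_8^21

X[3] = 1.5858+0.5858i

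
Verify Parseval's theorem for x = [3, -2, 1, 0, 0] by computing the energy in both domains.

Time domain:
Σ|x[n]|² = |3|² + |-2|² + |1|² + |0|² + |0|² = 14.0000

Frequency domain:
(1/5)Σ|X[k]|² = (1/5)(|2|² + |1.5729+1.3143i|² + |4.9271+2.1266i|² + |4.9271-2.1266i|² + |1.5729-1.3143i|²) = (1/5)·70.0000 = 14.0000

Both sides agree, confirming Parseval's theorem.

Σ|x[n]|² = (1/N)Σ|X[k]|² = 14.0000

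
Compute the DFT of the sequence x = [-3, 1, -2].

X[k] = Σ(n=0 to 2) x[n] · ω_3^(nk)
where ω_3 = e^(-2πi/3)

Computing each X[k]:
X[0] = -4
X[1] = -2.5000-2.5981i
X[2] = -2.5000+2.5981i

X = [-4, -2.5000-2.5981i, -2.5000+2.5981i]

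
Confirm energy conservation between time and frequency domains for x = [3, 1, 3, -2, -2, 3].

Time domain:
Σ|x[n]|² = |3|² + |1|² + |3|² + |-2|² + |-2|² + |3|² = 36.0000

Frequency domain:
(1/6)Σ|X[k]|² = (1/6)(|6|² + |6.5000-2.5981i|² + |-1.5000+6.0622i|² + |2|² + |-1.5000-6.0622i|² + |6.5000+2.5981i|²) = (1/6)·216.0000 = 36.0000

Both sides agree, confirming Parseval's theorem.

Σ|x[n]|² = (1/N)Σ|X[k]|² = 36.0000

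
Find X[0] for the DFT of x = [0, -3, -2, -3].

X[0] = Σ(n=0 to 3) x[n] · ω_4^0 = Σ x[n]
= (0) + (-3) + (-2) + (-3)

X[0] = -8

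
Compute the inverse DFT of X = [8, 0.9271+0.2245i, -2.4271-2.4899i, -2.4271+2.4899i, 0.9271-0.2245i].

x[n] = (1/5) Σ(k=0 to 4) X[k] · e^(2πikn/5)

Computing each x[n]:
x[0] = 1
x[1] = 3
x[2] = 0
x[3] = 2
x[4] = 2

x = [1, 3, 0, 2, 2]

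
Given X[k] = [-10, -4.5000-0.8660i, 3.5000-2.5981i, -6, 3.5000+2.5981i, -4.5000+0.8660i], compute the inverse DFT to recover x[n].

x[n] = (1/6) Σ(k=0 to 5) X[k] · e^(2πikn/6)

Computing each x[n]:
x[0] = -3
x[1] = -1
x[2] = -3
x[3] = 2
x[4] = -2
x[5] = -3

x = [-3, -1, -3, 2, -2, -3]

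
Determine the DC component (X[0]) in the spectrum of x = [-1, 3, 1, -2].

X[0] = Σ(n=0 to 3) x[n] · ω_4^0 = Σ x[n]
= (-1) + (3) + (1) + (-2)

X[0] = 1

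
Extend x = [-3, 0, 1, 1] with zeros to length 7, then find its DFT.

Original 4-point DFT: [-1, -4+1i, -3, -4-1i]
Zero-padded 7-point DFT provides frequency interpolation.

DFT_7([x, 0, ...]) = [-1, -4.1235-1.4088i, -3.2775+1.2157i, -2.5990-0.1931i, -2.5990+0.1931i, -3.2775-1.2157i, -4.1235+1.4088i]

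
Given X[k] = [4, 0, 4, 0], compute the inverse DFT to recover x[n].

x[n] = (1/4) Σ(k=0 to 3) X[k] · e^(2πikn/4)

Computing each x[n]:
x[0] = 2
x[1] = 0
x[2] = 2
x[3] = 0

x = [2, 0, 2, 0]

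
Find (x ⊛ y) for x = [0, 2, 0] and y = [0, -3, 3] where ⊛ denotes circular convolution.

(x ⊛ y)[n] = Σ(m=0 to 2) x[m] · y[(n-m) mod 3]

Computing each output sample:
(x ⊛ y)[0] = 6
(x ⊛ y)[1] = 0
(x ⊛ y)[2] = -6

x ⊛ y = [6, 0, -6]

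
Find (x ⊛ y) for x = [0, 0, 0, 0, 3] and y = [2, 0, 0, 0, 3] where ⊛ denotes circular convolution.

(x ⊛ y)[n] = Σ(m=0 to 4) x[m] · y[(n-m) mod 5]

Computing each output sample:
(x ⊛ y)[0] = 0
(x ⊛ y)[1] = 0
(x ⊛ y)[2] = 0
(x ⊛ y)[3] = 9
(x ⊛ y)[4] = 6

x ⊛ y = [0, 0, 0, 9, 6]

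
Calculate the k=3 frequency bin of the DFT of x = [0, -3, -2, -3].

X[3] = Σ(n=0 to 3) x[n] · ω_4^(3n) where ω_4 = e^(-2πi/4)
= (0)·ω_4^0 + (-3)·ω_4^3 + (-2)·ω_4^6 + (-3)·ω_4^9

X[3] = 2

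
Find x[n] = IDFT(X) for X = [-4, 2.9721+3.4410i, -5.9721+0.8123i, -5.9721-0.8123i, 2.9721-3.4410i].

x[n] = (1/5) Σ(k=0 to 4) X[k] · e^(2πikn/5)

Computing each x[n]:
x[0] = -2
x[1] = 0
x[2] = -3
x[3] = -2
x[4] = 3

x = [-2, 0, -3, -2, 3]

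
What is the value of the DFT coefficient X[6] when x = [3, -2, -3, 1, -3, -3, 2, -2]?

X[6] = Σ(n=0 to 7) x[n] · ω_8^(6n) where ω_8 = e^(-2πi/8)
= (3)·ω_8^0 + (-2)·ω_8^6 + (-3)·ω_8^12 + (1)·ω_8^18 + (-3)·ω_8^24 + (-3)·ω_8^30 + (2)·ω_8^36 + (-2)·ω_8^42

X[6] = 1-4i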